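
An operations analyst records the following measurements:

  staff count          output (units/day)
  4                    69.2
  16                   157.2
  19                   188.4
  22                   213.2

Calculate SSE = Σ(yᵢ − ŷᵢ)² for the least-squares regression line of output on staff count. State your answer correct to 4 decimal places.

n = 4, Σx = 61, Σy = 628, Σxy = 11062, Σx² = 1117, Σy² = 110449.28
Sxx = Σx² − (Σx)²/n = 1117 − 930.25 = 186.75
Sxy = Σxy − (Σx)(Σy)/n = 11062 − 9577 = 1485
Syy = Σy² − (Σy)²/n = 110449.28 − 98596 = 11853.28
b = Sxy/Sxx = 1485/186.75 = 7.951807
SSE = Syy − b·Sxy = 11853.28 − 7.951807·1485 = 44.846265

44.8463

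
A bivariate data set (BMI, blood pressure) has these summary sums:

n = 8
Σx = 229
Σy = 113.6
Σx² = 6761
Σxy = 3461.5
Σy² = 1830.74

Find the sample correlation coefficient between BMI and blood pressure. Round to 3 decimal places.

0.991

Sxx = Σx² − (Σx)²/n = 6761 − 6555.125 = 205.875
Sxy = Σxy − (Σx)(Σy)/n = 3461.5 − 3251.8 = 209.7
Syy = Σy² − (Σy)²/n = 1830.74 − 1613.12 = 217.62
r = Sxy/√(Sxx·Syy) = 209.7/√(44802.5175) = 209.7/211.666052 = 0.990712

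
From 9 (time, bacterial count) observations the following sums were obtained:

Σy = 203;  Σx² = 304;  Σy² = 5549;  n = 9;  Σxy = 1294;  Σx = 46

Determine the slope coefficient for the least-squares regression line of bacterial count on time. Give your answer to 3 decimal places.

3.723

Sxx = Σx² − (Σx)²/n = 304 − 235.111111 = 68.888889
Sxy = Σxy − (Σx)(Σy)/n = 1294 − 1037.555556 = 256.444444
b = Sxy/Sxx = 256.444444/68.888889 = 3.722581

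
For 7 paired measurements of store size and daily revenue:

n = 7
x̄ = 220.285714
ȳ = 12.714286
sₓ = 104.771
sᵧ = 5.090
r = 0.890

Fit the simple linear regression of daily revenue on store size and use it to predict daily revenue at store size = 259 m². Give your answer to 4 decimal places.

14.3882

b = r · sᵧ/sₓ = 0.89 · 5.09/104.771 = 0.043238
a = ȳ − b·x̄ = 12.714286 − 0.043238·220.285714 = 3.189548
ŷ(259) = a + b·259 = 3.189548 + 0.043238·259 = 14.388219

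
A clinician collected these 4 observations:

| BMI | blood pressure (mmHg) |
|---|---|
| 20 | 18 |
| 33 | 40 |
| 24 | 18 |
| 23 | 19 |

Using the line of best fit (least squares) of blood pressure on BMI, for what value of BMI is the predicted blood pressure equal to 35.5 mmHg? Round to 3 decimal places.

31.348

n = 4, Σx = 100, Σy = 95, Σxy = 2549, Σx² = 2594
Sxx = Σx² − (Σx)²/n = 2594 − 2500 = 94
Sxy = Σxy − (Σx)(Σy)/n = 2549 − 2375 = 174
b = Sxy/Sxx = 174/94 = 1.851064
a = ȳ − b·x̄ = 23.75 − 1.851064·25 = -22.526596
Set a + b·x = 35.5: x = (35.5 − (-22.526596)) / 1.851064 = 31.347701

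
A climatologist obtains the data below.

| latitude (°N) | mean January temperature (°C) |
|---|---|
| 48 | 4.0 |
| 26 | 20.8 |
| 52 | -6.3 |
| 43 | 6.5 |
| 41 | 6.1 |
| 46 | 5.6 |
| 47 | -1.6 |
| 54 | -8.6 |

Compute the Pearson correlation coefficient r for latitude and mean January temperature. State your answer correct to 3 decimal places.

-0.955

n = 8, Σx = 357, Σy = 26.5, Σxy = 652.8, Σx² = 16455, Σy² = 675.67
Sxx = Σx² − (Σx)²/n = 16455 − 15931.125 = 523.875
Sxy = Σxy − (Σx)(Σy)/n = 652.8 − 1182.5625 = -529.7625
Syy = Σy² − (Σy)²/n = 675.67 − 87.78125 = 587.88875
r = Sxy/√(Sxx·Syy) = -529.7625/√(307980.218906) = -529.7625/554.959655 = -0.954596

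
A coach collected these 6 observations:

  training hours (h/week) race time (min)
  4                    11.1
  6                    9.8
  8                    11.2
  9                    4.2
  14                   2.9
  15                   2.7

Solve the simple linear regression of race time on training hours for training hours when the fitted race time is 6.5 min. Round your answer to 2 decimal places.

n = 6, Σx = 56, Σy = 41.9, Σxy = 311.7, Σx² = 618
Sxx = Σx² − (Σx)²/n = 618 − 522.666667 = 95.333333
Sxy = Σxy − (Σx)(Σy)/n = 311.7 − 391.066667 = -79.366667
b = Sxy/Sxx = -79.366667/95.333333 = -0.832517
a = ȳ − b·x̄ = 6.983333 − (-0.832517)·9.333333 = 14.753497
Set a + b·x = 6.5: x = (6.5 − 14.753497) / (-0.832517) = 9.913902

9.91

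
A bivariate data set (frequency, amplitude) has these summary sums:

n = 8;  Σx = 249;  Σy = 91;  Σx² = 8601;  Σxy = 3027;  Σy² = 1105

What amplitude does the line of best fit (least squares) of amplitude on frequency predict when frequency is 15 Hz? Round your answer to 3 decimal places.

Sxx = Σx² − (Σx)²/n = 8601 − 7750.125 = 850.875
Sxy = Σxy − (Σx)(Σy)/n = 3027 − 2832.375 = 194.625
b = Sxy/Sxx = 194.625/850.875 = 0.228735
a = ȳ − b·x̄ = 11.375 − 0.228735·31.125 = 4.255619
ŷ(15) = a + b·15 = 4.255619 + 0.228735·15 = 7.686646

7.687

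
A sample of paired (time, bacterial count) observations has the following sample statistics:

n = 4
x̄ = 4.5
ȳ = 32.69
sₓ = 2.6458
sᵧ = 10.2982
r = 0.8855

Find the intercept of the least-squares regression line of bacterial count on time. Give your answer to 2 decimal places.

b = r · sᵧ/sₓ = 0.8855 · 10.2982/2.6458 = 3.446616
a = ȳ − b·x̄ = 32.69 − 3.446616·4.5 = 17.180229

17.18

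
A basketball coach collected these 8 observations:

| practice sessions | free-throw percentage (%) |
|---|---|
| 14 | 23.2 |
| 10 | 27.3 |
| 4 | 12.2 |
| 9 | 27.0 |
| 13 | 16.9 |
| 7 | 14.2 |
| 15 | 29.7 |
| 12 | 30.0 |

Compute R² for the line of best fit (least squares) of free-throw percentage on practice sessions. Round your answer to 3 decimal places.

n = 8, Σx = 84, Σy = 180.5, Σxy = 2014.2, Σx² = 980, Σy² = 4430.71
Sxx = Σx² − (Σx)²/n = 980 − 882 = 98
Sxy = Σxy − (Σx)(Σy)/n = 2014.2 − 1895.25 = 118.95
Syy = Σy² − (Σy)²/n = 4430.71 − 4072.53125 = 358.17875
R² = Sxy²/(Sxx·Syy) = (118.95)²/(98·358.17875) = 0.403091

0.403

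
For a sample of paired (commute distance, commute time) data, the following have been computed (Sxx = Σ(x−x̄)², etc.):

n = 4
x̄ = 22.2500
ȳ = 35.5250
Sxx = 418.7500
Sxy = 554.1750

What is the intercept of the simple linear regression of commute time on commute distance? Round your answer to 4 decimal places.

b = Sxy/Sxx = 554.175/418.75 = 1.323403
a = ȳ − b·x̄ = 35.525 − 1.323403·22.25 = 6.079284

6.0793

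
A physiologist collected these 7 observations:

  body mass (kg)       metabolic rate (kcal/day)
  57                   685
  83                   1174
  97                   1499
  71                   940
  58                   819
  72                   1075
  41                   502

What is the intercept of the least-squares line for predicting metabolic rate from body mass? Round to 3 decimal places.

n = 7, Σx = 479, Σy = 6694, Σxy = 494114, Σx² = 34817
Sxx = Σx² − (Σx)²/n = 34817 − 32777.285714 = 2039.714286
Sxy = Σxy − (Σx)(Σy)/n = 494114 − 458060.857143 = 36053.142857
b = Sxy/Sxx = 36053.142857/2039.714286 = 17.675585
a = ȳ − b·x̄ = 956.285714 − 17.675585·68.428571 = -253.229304

-253.229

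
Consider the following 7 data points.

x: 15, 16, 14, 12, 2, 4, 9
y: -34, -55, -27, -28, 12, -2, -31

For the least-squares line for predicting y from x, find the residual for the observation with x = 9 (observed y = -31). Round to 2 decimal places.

n = 7, Σx = 72, Σy = -165, Σxy = -2367, Σx² = 922
Sxx = Σx² − (Σx)²/n = 922 − 740.571429 = 181.428571
Sxy = Σxy − (Σx)(Σy)/n = -2367 − (-1697.142857) = -669.857143
b = Sxy/Sxx = -669.857143/181.428571 = -3.692126
a = ȳ − b·x̄ = -23.571429 − (-3.692126)·10.285714 = 14.404724
ŷ(9) = 14.404724 + (-3.692126)·9 = -18.824409
residual = y − ŷ = -31 − (-18.824409) = -12.175591

-12.18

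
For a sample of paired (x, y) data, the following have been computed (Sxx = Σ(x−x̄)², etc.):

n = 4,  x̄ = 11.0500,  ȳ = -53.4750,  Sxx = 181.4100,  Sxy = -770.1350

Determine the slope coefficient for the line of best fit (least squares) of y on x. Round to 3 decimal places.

-4.245

b = Sxy/Sxx = -770.135/181.41 = -4.245273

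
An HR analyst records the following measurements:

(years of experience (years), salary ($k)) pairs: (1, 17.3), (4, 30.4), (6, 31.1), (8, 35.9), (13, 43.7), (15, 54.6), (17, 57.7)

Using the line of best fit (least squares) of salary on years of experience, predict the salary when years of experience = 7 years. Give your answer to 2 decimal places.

n = 7, Σx = 64, Σy = 270.7, Σxy = 2980.7, Σx² = 800
Sxx = Σx² − (Σx)²/n = 800 − 585.142857 = 214.857143
Sxy = Σxy − (Σx)(Σy)/n = 2980.7 − 2474.971429 = 505.728571
b = Sxy/Sxx = 505.728571/214.857143 = 2.353790
a = ȳ − b·x̄ = 38.671429 − 2.353790·9.142857 = 17.151064
ŷ(7) = a + b·7 = 17.151064 + 2.353790·7 = 33.627593

33.63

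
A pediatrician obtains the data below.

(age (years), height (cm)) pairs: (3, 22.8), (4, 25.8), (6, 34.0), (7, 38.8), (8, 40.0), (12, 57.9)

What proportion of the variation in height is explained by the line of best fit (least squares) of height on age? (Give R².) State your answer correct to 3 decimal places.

0.994

n = 6, Σx = 40, Σy = 219.3, Σxy = 1662, Σx² = 318, Σy² = 8799.33
Sxx = Σx² − (Σx)²/n = 318 − 266.666667 = 51.333333
Sxy = Σxy − (Σx)(Σy)/n = 1662 − 1462 = 200
Syy = Σy² − (Σy)²/n = 8799.33 − 8015.415 = 783.915
R² = Sxy²/(Sxx·Syy) = (200)²/(51.333333·783.915) = 0.994012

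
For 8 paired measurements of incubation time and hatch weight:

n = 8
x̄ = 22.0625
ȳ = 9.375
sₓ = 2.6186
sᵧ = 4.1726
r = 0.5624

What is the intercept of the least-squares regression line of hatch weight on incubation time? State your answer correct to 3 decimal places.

-10.396

b = r · sᵧ/sₓ = 0.5624 · 4.1726/2.6186 = 0.896155
a = ȳ − b·x̄ = 9.375 − 0.896155·22.0625 = -10.396409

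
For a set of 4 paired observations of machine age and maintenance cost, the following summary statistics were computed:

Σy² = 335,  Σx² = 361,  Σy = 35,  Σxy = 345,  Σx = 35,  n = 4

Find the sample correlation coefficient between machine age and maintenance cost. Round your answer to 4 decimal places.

Sxx = Σx² − (Σx)²/n = 361 − 306.25 = 54.75
Sxy = Σxy − (Σx)(Σy)/n = 345 − 306.25 = 38.75
Syy = Σy² − (Σy)²/n = 335 − 306.25 = 28.75
r = Sxy/√(Sxx·Syy) = 38.75/√(1574.0625) = 38.75/39.674457 = 0.976699

0.9767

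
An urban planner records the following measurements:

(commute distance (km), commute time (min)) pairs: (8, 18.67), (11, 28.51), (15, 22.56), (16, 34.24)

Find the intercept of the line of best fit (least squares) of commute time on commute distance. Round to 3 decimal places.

n = 4, Σx = 50, Σy = 103.98, Σxy = 1349.21, Σx² = 666
Sxx = Σx² − (Σx)²/n = 666 − 625 = 41
Sxy = Σxy − (Σx)(Σy)/n = 1349.21 − 1299.75 = 49.46
b = Sxy/Sxx = 49.46/41 = 1.206341
a = ȳ − b·x̄ = 25.995 − 1.206341·12.5 = 10.915732

10.916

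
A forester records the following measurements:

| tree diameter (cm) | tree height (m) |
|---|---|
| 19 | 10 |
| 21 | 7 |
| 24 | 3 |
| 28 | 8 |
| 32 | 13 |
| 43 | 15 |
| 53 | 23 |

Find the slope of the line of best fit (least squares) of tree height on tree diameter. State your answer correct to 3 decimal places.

n = 7, Σx = 220, Σy = 79, Σxy = 2913, Σx² = 7844
Sxx = Σx² − (Σx)²/n = 7844 − 6914.285714 = 929.714286
Sxy = Σxy − (Σx)(Σy)/n = 2913 − 2482.857143 = 430.142857
b = Sxy/Sxx = 430.142857/929.714286 = 0.462661

0.463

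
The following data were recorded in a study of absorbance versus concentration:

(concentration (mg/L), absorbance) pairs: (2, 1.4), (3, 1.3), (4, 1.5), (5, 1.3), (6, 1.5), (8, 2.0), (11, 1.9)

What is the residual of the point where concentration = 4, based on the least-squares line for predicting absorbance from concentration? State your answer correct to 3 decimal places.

0.062

n = 7, Σx = 39, Σy = 10.9, Σxy = 65.1, Σx² = 275
Sxx = Σx² − (Σx)²/n = 275 − 217.285714 = 57.714286
Sxy = Σxy − (Σx)(Σy)/n = 65.1 − 60.728571 = 4.371429
b = Sxy/Sxx = 4.371429/57.714286 = 0.075743
a = ȳ − b·x̄ = 1.557143 − 0.075743·5.571429 = 1.135149
ŷ(4) = 1.135149 + 0.075743·4 = 1.438119
residual = y − ŷ = 1.5 − 1.438119 = 0.061881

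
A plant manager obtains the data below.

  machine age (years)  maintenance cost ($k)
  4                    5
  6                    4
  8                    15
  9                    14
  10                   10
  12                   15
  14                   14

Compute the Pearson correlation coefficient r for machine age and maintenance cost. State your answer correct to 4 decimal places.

0.7482

n = 7, Σx = 63, Σy = 77, Σxy = 766, Σx² = 637, Σy² = 983
Sxx = Σx² − (Σx)²/n = 637 − 567 = 70
Sxy = Σxy − (Σx)(Σy)/n = 766 − 693 = 73
Syy = Σy² − (Σy)²/n = 983 − 847 = 136
r = Sxy/√(Sxx·Syy) = 73/√(9520) = 73/97.570487 = 0.748177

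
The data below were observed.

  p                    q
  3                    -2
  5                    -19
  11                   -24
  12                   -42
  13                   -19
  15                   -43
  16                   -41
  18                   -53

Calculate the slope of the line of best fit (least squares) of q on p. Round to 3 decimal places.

n = 8, Σx = 93, Σy = -243, Σxy = -3371, Σx² = 1273
Sxx = Σx² − (Σx)²/n = 1273 − 1081.125 = 191.875
Sxy = Σxy − (Σx)(Σy)/n = -3371 − (-2824.875) = -546.125
b = Sxy/Sxx = -546.125/191.875 = -2.846254

-2.846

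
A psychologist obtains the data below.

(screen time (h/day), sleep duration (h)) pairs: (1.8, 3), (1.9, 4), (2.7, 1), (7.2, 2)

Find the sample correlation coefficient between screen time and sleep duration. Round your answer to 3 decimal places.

-0.393

n = 4, Σx = 13.6, Σy = 10, Σxy = 30.1, Σx² = 65.98, Σy² = 30
Sxx = Σx² − (Σx)²/n = 65.98 − 46.24 = 19.74
Sxy = Σxy − (Σx)(Σy)/n = 30.1 − 34 = -3.9
Syy = Σy² − (Σy)²/n = 30 − 25 = 5
r = Sxy/√(Sxx·Syy) = -3.9/√(98.7) = -3.9/9.934787 = -0.392560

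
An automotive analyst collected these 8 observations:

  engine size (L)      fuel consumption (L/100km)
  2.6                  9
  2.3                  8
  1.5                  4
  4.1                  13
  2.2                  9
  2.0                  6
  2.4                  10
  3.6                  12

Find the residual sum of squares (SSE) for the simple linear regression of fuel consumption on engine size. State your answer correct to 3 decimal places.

8.308

n = 8, Σx = 20.7, Σy = 71, Σxy = 200.1, Σx² = 58.67, Σy² = 691
Sxx = Σx² − (Σx)²/n = 58.67 − 53.56125 = 5.10875
Sxy = Σxy − (Σx)(Σy)/n = 200.1 − 183.7125 = 16.3875
Syy = Σy² − (Σy)²/n = 691 − 630.125 = 60.875
b = Sxy/Sxx = 16.3875/5.10875 = 3.207732
SSE = Syy − b·Sxy = 60.875 − 3.207732·16.3875 = 8.308295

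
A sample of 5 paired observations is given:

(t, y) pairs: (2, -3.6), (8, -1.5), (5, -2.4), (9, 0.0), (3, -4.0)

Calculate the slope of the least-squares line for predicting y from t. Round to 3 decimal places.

0.508

n = 5, Σx = 27, Σy = -11.5, Σxy = -43.2, Σx² = 183
Sxx = Σx² − (Σx)²/n = 183 − 145.8 = 37.2
Sxy = Σxy − (Σx)(Σy)/n = -43.2 − (-62.1) = 18.9
b = Sxy/Sxx = 18.9/37.2 = 0.508065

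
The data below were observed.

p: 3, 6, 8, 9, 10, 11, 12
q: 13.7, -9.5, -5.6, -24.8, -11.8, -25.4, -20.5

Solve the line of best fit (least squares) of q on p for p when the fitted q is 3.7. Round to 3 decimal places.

n = 7, Σx = 59, Σy = -83.9, Σxy = -927.3, Σx² = 555
Sxx = Σx² − (Σx)²/n = 555 − 497.285714 = 57.714286
Sxy = Σxy − (Σx)(Σy)/n = -927.3 − (-707.157143) = -220.142857
b = Sxy/Sxx = -220.142857/57.714286 = -3.814356
a = ȳ − b·x̄ = -11.985714 − (-3.814356)·8.428571 = 20.163861
Set a + b·x = 3.7: x = (3.7 − 20.163861) / (-3.814356) = 4.316288

4.316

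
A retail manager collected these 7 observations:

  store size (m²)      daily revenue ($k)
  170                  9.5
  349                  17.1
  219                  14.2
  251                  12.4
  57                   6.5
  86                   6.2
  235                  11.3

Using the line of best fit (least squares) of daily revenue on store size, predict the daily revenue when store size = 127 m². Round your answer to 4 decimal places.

8.4492

n = 7, Σx = 1367, Σy = 77.2, Σxy = 17364.3, Σx² = 327533
Sxx = Σx² − (Σx)²/n = 327533 − 266955.571429 = 60577.428571
Sxy = Σxy − (Σx)(Σy)/n = 17364.3 − 15076.057143 = 2288.242857
b = Sxy/Sxx = 2288.242857/60577.428571 = 0.037774
a = ȳ − b·x̄ = 11.028571 − 0.037774·195.285714 = 3.651878
ŷ(127) = a + b·127 = 3.651878 + 0.037774·127 = 8.449157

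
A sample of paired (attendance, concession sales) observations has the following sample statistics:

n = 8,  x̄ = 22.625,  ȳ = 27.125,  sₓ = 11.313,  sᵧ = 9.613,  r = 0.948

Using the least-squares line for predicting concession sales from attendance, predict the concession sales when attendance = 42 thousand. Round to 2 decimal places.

b = r · sᵧ/sₓ = 0.948 · 9.613/11.313 = 0.805544
a = ȳ − b·x̄ = 27.125 − 0.805544·22.625 = 8.899558
ŷ(42) = a + b·42 = 8.899558 + 0.805544·42 = 42.732423

42.73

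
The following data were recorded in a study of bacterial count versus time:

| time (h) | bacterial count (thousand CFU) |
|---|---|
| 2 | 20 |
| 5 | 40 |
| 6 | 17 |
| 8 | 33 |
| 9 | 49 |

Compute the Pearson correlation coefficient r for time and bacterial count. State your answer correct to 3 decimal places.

n = 5, Σx = 30, Σy = 159, Σxy = 1047, Σx² = 210, Σy² = 5779
Sxx = Σx² − (Σx)²/n = 210 − 180 = 30
Sxy = Σxy − (Σx)(Σy)/n = 1047 − 954 = 93
Syy = Σy² − (Σy)²/n = 5779 − 5056.2 = 722.8
r = Sxy/√(Sxx·Syy) = 93/√(21684) = 93/147.254881 = 0.631558

0.632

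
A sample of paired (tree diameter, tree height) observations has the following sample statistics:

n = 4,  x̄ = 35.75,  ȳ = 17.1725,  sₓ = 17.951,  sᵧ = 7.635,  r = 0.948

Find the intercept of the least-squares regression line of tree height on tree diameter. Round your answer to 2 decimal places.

b = r · sᵧ/sₓ = 0.948 · 7.635/17.951 = 0.403208
a = ȳ − b·x̄ = 17.1725 − 0.403208·35.75 = 2.757828

2.76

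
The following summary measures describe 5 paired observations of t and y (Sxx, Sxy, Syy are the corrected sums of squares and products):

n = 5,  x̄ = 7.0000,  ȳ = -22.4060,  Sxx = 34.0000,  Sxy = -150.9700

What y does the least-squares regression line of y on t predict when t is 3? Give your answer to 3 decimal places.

-4.645

b = Sxy/Sxx = -150.97/34 = -4.440294
a = ȳ − b·x̄ = -22.406 − (-4.440294)·7 = 8.676059
ŷ(3) = a + b·3 = 8.676059 + (-4.440294)·3 = -4.644824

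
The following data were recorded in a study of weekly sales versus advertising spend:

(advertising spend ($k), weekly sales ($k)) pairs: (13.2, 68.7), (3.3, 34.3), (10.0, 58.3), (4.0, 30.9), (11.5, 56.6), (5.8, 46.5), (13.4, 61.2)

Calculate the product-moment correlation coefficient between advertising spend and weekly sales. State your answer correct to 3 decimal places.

0.956

n = 7, Σx = 61.2, Σy = 356.5, Σxy = 3467.31, Σx² = 646.58, Σy² = 19361.13
Sxx = Σx² − (Σx)²/n = 646.58 − 535.062857 = 111.517143
Sxy = Σxy − (Σx)(Σy)/n = 3467.31 − 3116.828571 = 350.481429
Syy = Σy² − (Σy)²/n = 19361.13 − 18156.035714 = 1205.094286
r = Sxy/√(Sxx·Syy) = 350.481429/√(134388.671616) = 350.481429/366.590605 = 0.956057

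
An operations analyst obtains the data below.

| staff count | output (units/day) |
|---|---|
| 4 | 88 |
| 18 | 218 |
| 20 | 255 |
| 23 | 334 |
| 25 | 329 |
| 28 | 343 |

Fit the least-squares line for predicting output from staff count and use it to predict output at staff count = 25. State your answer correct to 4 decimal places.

321.9030

n = 6, Σx = 118, Σy = 1567, Σxy = 34887, Σx² = 2678
Sxx = Σx² − (Σx)²/n = 2678 − 2320.666667 = 357.333333
Sxy = Σxy − (Σx)(Σy)/n = 34887 − 30817.666667 = 4069.333333
b = Sxy/Sxx = 4069.333333/357.333333 = 11.388060
a = ȳ − b·x̄ = 261.166667 − 11.388060·19.666667 = 37.201493
ŷ(25) = a + b·25 = 37.201493 + 11.388060·25 = 321.902985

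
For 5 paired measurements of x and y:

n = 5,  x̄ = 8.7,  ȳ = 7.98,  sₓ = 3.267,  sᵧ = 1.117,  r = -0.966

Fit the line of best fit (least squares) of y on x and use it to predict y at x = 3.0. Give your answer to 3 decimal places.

9.863

b = r · sᵧ/sₓ = -0.966 · 1.117/3.267 = -0.330279
a = ȳ − b·x̄ = 7.98 − (-0.330279)·8.7 = 10.853429
ŷ(3.0) = a + b·3.0 = 10.853429 + (-0.330279)·3 = 9.862591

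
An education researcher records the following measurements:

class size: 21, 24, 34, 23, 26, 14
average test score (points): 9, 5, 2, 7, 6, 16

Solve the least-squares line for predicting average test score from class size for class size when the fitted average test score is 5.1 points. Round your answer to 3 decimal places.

27.150

n = 6, Σx = 142, Σy = 45, Σxy = 918, Σx² = 3574
Sxx = Σx² − (Σx)²/n = 3574 − 3360.666667 = 213.333333
Sxy = Σxy − (Σx)(Σy)/n = 918 − 1065 = -147
b = Sxy/Sxx = -147/213.333333 = -0.689063
a = ȳ − b·x̄ = 7.5 − (-0.689063)·23.666667 = 23.807813
Set a + b·x = 5.1: x = (5.1 − 23.807813) / (-0.689063) = 27.149660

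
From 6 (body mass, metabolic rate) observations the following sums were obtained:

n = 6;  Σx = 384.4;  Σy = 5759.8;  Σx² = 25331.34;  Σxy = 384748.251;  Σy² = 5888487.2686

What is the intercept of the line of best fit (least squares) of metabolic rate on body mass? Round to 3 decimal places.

-471.935

Sxx = Σx² − (Σx)²/n = 25331.34 − 24627.226667 = 704.113333
Sxy = Σxy − (Σx)(Σy)/n = 384748.251 − 369011.186667 = 15737.064333
b = Sxy/Sxx = 15737.064333/704.113333 = 22.350187
a = ȳ − b·x̄ = 959.966667 − 22.350187·64.066667 = -471.935283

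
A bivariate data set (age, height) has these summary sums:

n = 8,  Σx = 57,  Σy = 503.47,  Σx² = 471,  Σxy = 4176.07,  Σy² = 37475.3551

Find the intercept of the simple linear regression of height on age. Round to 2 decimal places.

-1.74

Sxx = Σx² − (Σx)²/n = 471 − 406.125 = 64.875
Sxy = Σxy − (Σx)(Σy)/n = 4176.07 − 3587.22375 = 588.84625
b = Sxy/Sxx = 588.84625/64.875 = 9.076628
a = ȳ − b·x̄ = 62.93375 − 9.076628·7.125 = -1.737225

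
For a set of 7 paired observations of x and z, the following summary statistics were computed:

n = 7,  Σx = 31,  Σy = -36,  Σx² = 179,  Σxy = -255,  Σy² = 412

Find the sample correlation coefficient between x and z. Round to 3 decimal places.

-0.982

Sxx = Σx² − (Σx)²/n = 179 − 137.285714 = 41.714286
Sxy = Σxy − (Σx)(Σy)/n = -255 − (-159.428571) = -95.571429
Syy = Σy² − (Σy)²/n = 412 − 185.142857 = 226.857143
r = Sxy/√(Sxx·Syy) = -95.571429/√(9463.183673) = -95.571429/97.278896 = -0.982448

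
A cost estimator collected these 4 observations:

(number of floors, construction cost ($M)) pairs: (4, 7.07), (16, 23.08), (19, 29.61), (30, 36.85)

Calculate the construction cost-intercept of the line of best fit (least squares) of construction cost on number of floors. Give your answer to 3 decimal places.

4.065

n = 4, Σx = 69, Σy = 96.61, Σxy = 2065.65, Σx² = 1533
Sxx = Σx² − (Σx)²/n = 1533 − 1190.25 = 342.75
Sxy = Σxy − (Σx)(Σy)/n = 2065.65 − 1666.5225 = 399.1275
b = Sxy/Sxx = 399.1275/342.75 = 1.164486
a = ȳ − b·x̄ = 24.1525 − 1.164486·17.25 = 4.065120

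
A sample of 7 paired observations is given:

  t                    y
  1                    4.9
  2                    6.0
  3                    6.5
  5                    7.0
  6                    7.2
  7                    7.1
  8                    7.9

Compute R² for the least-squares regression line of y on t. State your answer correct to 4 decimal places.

n = 7, Σx = 32, Σy = 46.6, Σxy = 227.5, Σx² = 188, Σy² = 315.92
Sxx = Σx² − (Σx)²/n = 188 − 146.285714 = 41.714286
Sxy = Σxy − (Σx)(Σy)/n = 227.5 − 213.028571 = 14.471429
Syy = Σy² − (Σy)²/n = 315.92 − 310.222857 = 5.697143
R² = Sxy²/(Sxx·Syy) = (14.471429)²/(41.714286·5.697143) = 0.881213

0.8812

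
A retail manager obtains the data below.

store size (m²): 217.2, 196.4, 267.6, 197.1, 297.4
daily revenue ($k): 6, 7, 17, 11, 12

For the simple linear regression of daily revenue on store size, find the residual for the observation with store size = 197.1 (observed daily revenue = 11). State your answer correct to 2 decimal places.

2.73

n = 5, Σx = 1175.7, Σy = 53, Σxy = 12964.1, Σx² = 284653.73
Sxx = Σx² − (Σx)²/n = 284653.73 − 276454.098 = 8199.632
Sxy = Σxy − (Σx)(Σy)/n = 12964.1 − 12462.42 = 501.68
b = Sxy/Sxx = 501.68/8199.632 = 0.061183
a = ȳ − b·x̄ = 10.6 − 0.061183·235.14 = -3.786626
ŷ(197.1) = -3.786626 + 0.061183·197.1 = 8.272590
residual = y − ŷ = 11 − 8.272590 = 2.727410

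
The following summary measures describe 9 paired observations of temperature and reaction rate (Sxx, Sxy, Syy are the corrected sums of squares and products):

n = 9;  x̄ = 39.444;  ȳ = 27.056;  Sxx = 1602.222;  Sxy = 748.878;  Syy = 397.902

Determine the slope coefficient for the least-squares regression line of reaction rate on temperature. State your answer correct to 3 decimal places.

b = Sxy/Sxx = 748.878/1602.222 = 0.467400

0.467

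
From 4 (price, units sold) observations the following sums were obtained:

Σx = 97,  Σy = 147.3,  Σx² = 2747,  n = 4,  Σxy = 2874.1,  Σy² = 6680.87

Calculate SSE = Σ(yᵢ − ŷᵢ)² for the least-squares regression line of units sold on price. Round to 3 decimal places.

Sxx = Σx² − (Σx)²/n = 2747 − 2352.25 = 394.75
Sxy = Σxy − (Σx)(Σy)/n = 2874.1 − 3572.025 = -697.925
Syy = Σy² − (Σy)²/n = 6680.87 − 5424.3225 = 1256.5475
b = Sxy/Sxx = -697.925/394.75 = -1.768018
SSE = Syy − b·Sxy = 1256.5475 − (-1.768018)·(-697.925) = 22.603724

22.604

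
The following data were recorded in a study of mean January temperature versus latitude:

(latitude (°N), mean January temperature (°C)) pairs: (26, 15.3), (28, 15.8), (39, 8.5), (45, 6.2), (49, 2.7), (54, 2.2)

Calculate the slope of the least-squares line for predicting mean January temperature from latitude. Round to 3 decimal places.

-0.521

n = 6, Σx = 241, Σy = 50.7, Σxy = 1701.8, Σx² = 10323
Sxx = Σx² − (Σx)²/n = 10323 − 9680.166667 = 642.833333
Sxy = Σxy − (Σx)(Σy)/n = 1701.8 − 2036.45 = -334.65
b = Sxy/Sxx = -334.65/642.833333 = -0.520586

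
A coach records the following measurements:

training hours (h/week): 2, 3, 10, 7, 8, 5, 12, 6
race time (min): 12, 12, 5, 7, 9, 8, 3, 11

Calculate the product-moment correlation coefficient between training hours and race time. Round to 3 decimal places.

n = 8, Σx = 53, Σy = 67, Σxy = 373, Σx² = 431, Σy² = 637
Sxx = Σx² − (Σx)²/n = 431 − 351.125 = 79.875
Sxy = Σxy − (Σx)(Σy)/n = 373 − 443.875 = -70.875
Syy = Σy² − (Σy)²/n = 637 − 561.125 = 75.875
r = Sxy/√(Sxx·Syy) = -70.875/√(6060.515625) = -70.875/77.849314 = -0.910413

-0.910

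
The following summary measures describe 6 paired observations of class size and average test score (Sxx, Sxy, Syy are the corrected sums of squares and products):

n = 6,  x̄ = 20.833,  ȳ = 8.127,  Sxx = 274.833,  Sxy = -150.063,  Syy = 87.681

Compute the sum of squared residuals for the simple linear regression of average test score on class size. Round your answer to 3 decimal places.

5.744

b = Sxy/Sxx = -150.063/274.833 = -0.546015
SSE = Syy − b·Sxy = 87.681 − (-0.546015)·(-150.063) = 5.744319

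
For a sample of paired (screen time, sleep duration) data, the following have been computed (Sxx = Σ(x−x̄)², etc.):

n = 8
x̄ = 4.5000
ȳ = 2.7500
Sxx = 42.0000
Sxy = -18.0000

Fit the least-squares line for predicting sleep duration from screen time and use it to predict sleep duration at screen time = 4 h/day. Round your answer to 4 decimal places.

b = Sxy/Sxx = -18/42 = -0.428571
a = ȳ − b·x̄ = 2.75 − (-0.428571)·4.5 = 4.678571
ŷ(4) = a + b·4 = 4.678571 + (-0.428571)·4 = 2.964286

2.9643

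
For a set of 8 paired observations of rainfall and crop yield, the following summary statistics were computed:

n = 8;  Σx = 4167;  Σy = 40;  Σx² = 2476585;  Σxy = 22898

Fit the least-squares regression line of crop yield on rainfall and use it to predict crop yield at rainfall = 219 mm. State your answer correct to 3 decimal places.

Sxx = Σx² − (Σx)²/n = 2476585 − 2170486.125 = 306098.875
Sxy = Σxy − (Σx)(Σy)/n = 22898 − 20835 = 2063
b = Sxy/Sxx = 2063/306098.875 = 0.006740
a = ȳ − b·x̄ = 5 − 0.006740·520.875 = 1.489484
ŷ(219) = a + b·219 = 1.489484 + 0.006740·219 = 2.965467

2.965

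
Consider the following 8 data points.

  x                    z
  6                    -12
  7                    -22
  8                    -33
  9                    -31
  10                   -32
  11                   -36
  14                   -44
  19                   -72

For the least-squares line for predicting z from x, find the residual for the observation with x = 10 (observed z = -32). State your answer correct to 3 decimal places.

n = 8, Σx = 84, Σy = -282, Σxy = -3469, Σx² = 1008
Sxx = Σx² − (Σx)²/n = 1008 − 882 = 126
Sxy = Σxy − (Σx)(Σy)/n = -3469 − (-2961) = -508
b = Sxy/Sxx = -508/126 = -4.031746
a = ȳ − b·x̄ = -35.25 − (-4.031746)·10.5 = 7.083333
ŷ(10) = 7.083333 + (-4.031746)·10 = -33.234127
residual = y − ŷ = -32 − (-33.234127) = 1.234127

1.234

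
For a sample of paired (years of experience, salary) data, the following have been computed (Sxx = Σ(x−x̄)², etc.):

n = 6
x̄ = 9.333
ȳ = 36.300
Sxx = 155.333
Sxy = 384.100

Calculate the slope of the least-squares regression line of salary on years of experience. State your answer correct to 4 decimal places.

b = Sxy/Sxx = 384.1/155.333 = 2.472752

2.4728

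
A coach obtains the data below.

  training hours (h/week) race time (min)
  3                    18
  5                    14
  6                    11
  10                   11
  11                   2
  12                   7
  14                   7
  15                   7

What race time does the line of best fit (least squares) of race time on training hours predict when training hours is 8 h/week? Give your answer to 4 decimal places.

10.9963

n = 8, Σx = 76, Σy = 77, Σxy = 609, Σx² = 856
Sxx = Σx² − (Σx)²/n = 856 − 722 = 134
Sxy = Σxy − (Σx)(Σy)/n = 609 − 731.5 = -122.5
b = Sxy/Sxx = -122.5/134 = -0.914179
a = ȳ − b·x̄ = 9.625 − (-0.914179)·9.5 = 18.309701
ŷ(8) = a + b·8 = 18.309701 + (-0.914179)·8 = 10.996269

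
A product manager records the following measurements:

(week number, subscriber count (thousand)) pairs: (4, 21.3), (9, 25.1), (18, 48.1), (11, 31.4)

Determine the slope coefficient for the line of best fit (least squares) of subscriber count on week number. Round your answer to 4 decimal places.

n = 4, Σx = 42, Σy = 125.9, Σxy = 1522.3, Σx² = 542
Sxx = Σx² − (Σx)²/n = 542 − 441 = 101
Sxy = Σxy − (Σx)(Σy)/n = 1522.3 − 1321.95 = 200.35
b = Sxy/Sxx = 200.35/101 = 1.983663

1.9837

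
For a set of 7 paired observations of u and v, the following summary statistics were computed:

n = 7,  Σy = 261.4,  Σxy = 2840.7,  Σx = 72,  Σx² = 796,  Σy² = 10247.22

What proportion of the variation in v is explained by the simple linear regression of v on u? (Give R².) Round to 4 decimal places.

0.8582

Sxx = Σx² − (Σx)²/n = 796 − 740.571429 = 55.428571
Sxy = Σxy − (Σx)(Σy)/n = 2840.7 − 2688.685714 = 152.014286
Syy = Σy² − (Σy)²/n = 10247.22 − 9761.422857 = 485.797143
R² = Sxy²/(Sxx·Syy) = (152.014286)²/(55.428571·485.797143) = 0.858184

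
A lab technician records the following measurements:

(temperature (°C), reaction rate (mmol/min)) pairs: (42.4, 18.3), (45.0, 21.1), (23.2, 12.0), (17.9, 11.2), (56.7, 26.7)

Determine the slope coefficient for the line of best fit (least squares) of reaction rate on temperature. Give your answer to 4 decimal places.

n = 5, Σx = 185.2, Σy = 89.3, Σxy = 3718.19, Σx² = 7896.3
Sxx = Σx² − (Σx)²/n = 7896.3 − 6859.808 = 1036.492
Sxy = Σxy − (Σx)(Σy)/n = 3718.19 − 3307.672 = 410.518
b = Sxy/Sxx = 410.518/1036.492 = 0.396065

0.3961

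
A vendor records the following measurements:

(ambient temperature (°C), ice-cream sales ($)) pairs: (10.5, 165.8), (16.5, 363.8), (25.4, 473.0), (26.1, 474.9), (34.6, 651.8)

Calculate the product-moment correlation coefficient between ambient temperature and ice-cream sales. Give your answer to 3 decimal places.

n = 5, Σx = 113.1, Σy = 2129.3, Σxy = 54704.97, Σx² = 2906.03, Σy² = 1033942.33
Sxx = Σx² − (Σx)²/n = 2906.03 − 2558.322 = 347.708
Sxy = Σxy − (Σx)(Σy)/n = 54704.97 − 48164.766 = 6540.204
Syy = Σy² − (Σy)²/n = 1033942.33 − 906783.698 = 127158.632
r = Sxy/√(Sxx·Syy) = 6540.204/√(44214073.615456) = 6540.204/6649.366407 = 0.983583

0.984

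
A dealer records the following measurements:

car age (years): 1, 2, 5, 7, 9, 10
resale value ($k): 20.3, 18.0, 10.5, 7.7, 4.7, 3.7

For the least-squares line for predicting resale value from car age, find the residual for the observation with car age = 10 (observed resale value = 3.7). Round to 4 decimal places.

n = 6, Σx = 34, Σy = 64.9, Σxy = 242, Σx² = 260
Sxx = Σx² − (Σx)²/n = 260 − 192.666667 = 67.333333
Sxy = Σxy − (Σx)(Σy)/n = 242 − 367.766667 = -125.766667
b = Sxy/Sxx = -125.766667/67.333333 = -1.867822
a = ȳ − b·x̄ = 10.816667 − (-1.867822)·5.666667 = 21.400990
ŷ(10) = 21.400990 + (-1.867822)·10 = 2.722772
residual = y − ŷ = 3.7 − 2.722772 = 0.977228

0.9772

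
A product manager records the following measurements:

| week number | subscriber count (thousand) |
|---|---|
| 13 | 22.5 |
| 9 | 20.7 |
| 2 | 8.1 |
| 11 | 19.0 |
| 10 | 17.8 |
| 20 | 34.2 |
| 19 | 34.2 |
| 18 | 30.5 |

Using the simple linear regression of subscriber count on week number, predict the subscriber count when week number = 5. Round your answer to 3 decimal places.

n = 8, Σx = 102, Σy = 187, Σxy = 2764.8, Σx² = 1560
Sxx = Σx² − (Σx)²/n = 1560 − 1300.5 = 259.5
Sxy = Σxy − (Σx)(Σy)/n = 2764.8 − 2384.25 = 380.55
b = Sxy/Sxx = 380.55/259.5 = 1.466474
a = ȳ − b·x̄ = 23.375 − 1.466474·12.75 = 4.677457
ŷ(5) = a + b·5 = 4.677457 + 1.466474·5 = 12.009827

12.010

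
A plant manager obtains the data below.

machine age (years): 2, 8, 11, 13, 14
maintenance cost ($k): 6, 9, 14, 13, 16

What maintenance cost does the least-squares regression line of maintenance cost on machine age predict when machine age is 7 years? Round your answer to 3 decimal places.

9.530

n = 5, Σx = 48, Σy = 58, Σxy = 631, Σx² = 554
Sxx = Σx² − (Σx)²/n = 554 − 460.8 = 93.2
Sxy = Σxy − (Σx)(Σy)/n = 631 − 556.8 = 74.2
b = Sxy/Sxx = 74.2/93.2 = 0.796137
a = ȳ − b·x̄ = 11.6 − 0.796137·9.6 = 3.957082
ŷ(7) = a + b·7 = 3.957082 + 0.796137·7 = 9.530043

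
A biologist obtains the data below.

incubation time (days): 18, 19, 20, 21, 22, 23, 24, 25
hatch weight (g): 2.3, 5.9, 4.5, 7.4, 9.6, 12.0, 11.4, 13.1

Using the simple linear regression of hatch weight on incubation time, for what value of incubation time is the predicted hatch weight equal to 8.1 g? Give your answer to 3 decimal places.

n = 8, Σx = 172, Σy = 66.2, Σxy = 1487.2, Σx² = 3740
Sxx = Σx² − (Σx)²/n = 3740 − 3698 = 42
Sxy = Σxy − (Σx)(Σy)/n = 1487.2 − 1423.3 = 63.9
b = Sxy/Sxx = 63.9/42 = 1.521429
a = ȳ − b·x̄ = 8.275 − 1.521429·21.5 = -24.435714
Set a + b·x = 8.1: x = (8.1 − (-24.435714)) / 1.521429 = 21.384977

21.385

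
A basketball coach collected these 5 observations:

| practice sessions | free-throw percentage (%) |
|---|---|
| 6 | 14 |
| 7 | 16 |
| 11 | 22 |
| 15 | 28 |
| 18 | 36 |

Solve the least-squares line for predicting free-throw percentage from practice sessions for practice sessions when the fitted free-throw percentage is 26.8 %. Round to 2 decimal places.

13.46

n = 5, Σx = 57, Σy = 116, Σxy = 1506, Σx² = 755
Sxx = Σx² − (Σx)²/n = 755 − 649.8 = 105.2
Sxy = Σxy − (Σx)(Σy)/n = 1506 − 1322.4 = 183.6
b = Sxy/Sxx = 183.6/105.2 = 1.745247
a = ȳ − b·x̄ = 23.2 − 1.745247·11.4 = 3.304183
Set a + b·x = 26.8: x = (26.8 − 3.304183) / 1.745247 = 13.462745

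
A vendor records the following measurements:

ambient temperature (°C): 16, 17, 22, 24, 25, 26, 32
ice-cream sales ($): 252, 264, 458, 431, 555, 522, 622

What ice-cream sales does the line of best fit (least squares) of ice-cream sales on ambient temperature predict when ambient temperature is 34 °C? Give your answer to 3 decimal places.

n = 7, Σx = 162, Σy = 3104, Σxy = 76291, Σx² = 3930
Sxx = Σx² − (Σx)²/n = 3930 − 3749.142857 = 180.857143
Sxy = Σxy − (Σx)(Σy)/n = 76291 − 71835.428571 = 4455.571429
b = Sxy/Sxx = 4455.571429/180.857143 = 24.635861
a = ȳ − b·x̄ = 443.428571 − 24.635861·23.142857 = -126.715640
ŷ(34) = a + b·34 = -126.715640 + 24.635861·34 = 710.903633

710.904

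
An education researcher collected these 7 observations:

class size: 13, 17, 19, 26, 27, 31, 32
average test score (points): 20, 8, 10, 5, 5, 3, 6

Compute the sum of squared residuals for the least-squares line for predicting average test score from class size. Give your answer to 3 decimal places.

n = 7, Σx = 165, Σy = 57, Σxy = 1136, Σx² = 4209, Σy² = 659
Sxx = Σx² − (Σx)²/n = 4209 − 3889.285714 = 319.714286
Sxy = Σxy − (Σx)(Σy)/n = 1136 − 1343.571429 = -207.571429
Syy = Σy² − (Σy)²/n = 659 − 464.142857 = 194.857143
b = Sxy/Sxx = -207.571429/319.714286 = -0.649240
SSE = Syy − b·Sxy = 194.857143 − (-0.649240)·(-207.571429) = 60.093387

60.093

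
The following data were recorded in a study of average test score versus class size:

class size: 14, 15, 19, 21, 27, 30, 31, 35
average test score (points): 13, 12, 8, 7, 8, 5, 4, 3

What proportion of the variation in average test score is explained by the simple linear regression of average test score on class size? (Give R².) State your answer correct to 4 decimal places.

0.8748

n = 8, Σx = 192, Σy = 60, Σxy = 1256, Σx² = 5038, Σy² = 540
Sxx = Σx² − (Σx)²/n = 5038 − 4608 = 430
Sxy = Σxy − (Σx)(Σy)/n = 1256 − 1440 = -184
Syy = Σy² − (Σy)²/n = 540 − 450 = 90
R² = Sxy²/(Sxx·Syy) = (-184)²/(430·90) = 0.874832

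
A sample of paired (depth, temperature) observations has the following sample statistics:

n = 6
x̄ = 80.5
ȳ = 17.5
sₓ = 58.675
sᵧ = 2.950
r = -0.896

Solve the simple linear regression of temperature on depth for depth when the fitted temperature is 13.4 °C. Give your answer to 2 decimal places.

b = r · sᵧ/sₓ = -0.896 · 2.95/58.675 = -0.045048
a = ȳ − b·x̄ = 17.5 − (-0.045048)·80.5 = 21.126376
Set a + b·x = 13.4: x = (13.4 − 21.126376) / (-0.045048) = 171.513733

171.51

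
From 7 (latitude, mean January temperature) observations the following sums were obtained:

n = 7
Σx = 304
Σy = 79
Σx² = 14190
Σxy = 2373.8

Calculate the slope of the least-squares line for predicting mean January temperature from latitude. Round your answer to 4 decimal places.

Sxx = Σx² − (Σx)²/n = 14190 − 13202.285714 = 987.714286
Sxy = Σxy − (Σx)(Σy)/n = 2373.8 − 3430.857143 = -1057.057143
b = Sxy/Sxx = -1057.057143/987.714286 = -1.070205

-1.0702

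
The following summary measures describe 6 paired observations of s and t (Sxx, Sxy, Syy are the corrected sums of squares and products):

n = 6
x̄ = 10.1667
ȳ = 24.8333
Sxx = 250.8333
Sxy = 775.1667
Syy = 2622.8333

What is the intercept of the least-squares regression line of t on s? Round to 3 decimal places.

-6.586

b = Sxy/Sxx = 775.1667/250.8333 = 3.090366
a = ȳ − b·x̄ = 24.8333 − 3.090366·10.1667 = -6.585524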